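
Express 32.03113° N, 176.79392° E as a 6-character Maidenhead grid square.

RM82ja

Shift to the Maidenhead origin (180°W, 90°S): lon 356.7939, lat 122.0311.
Field: lon ⌊356.7939/20⌋ = 17 → R; lat ⌊122.0311/10⌋ = 12 → M.
Square: lon ⌊16.7939/2⌋ = 8; lat ⌊2.0311/1⌋ = 2.
Subsquare: lon ⌊0.7939/0.0833333⌋ = 9 → j; lat ⌊0.0311/0.0416667⌋ = 0 → a.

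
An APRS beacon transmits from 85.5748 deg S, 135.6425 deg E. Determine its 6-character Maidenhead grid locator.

PA74tk

Add 180° to longitude and 90° to latitude: 315.6425, 4.4252.
Field: 315.6425/20 → 15 → P, 4.4252/10 → 0 → A; chars PA.
Square: 15.6425/2 → 7, 4.4252/1 → 4; chars 74.
Subsquare: 1.6425/0.0833333 → 19 → t, 0.4252/0.0416667 → 10 → k; chars tk.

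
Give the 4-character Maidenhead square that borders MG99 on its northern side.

MH90

Latitude square 9; +1 → 10, wraps to 0, carry into field.
Latitude field G = 6; +1 → 7 = H.
The longitude characters are unchanged.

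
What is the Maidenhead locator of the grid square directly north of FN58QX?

Latitude subsquare x = 23; +1 → 24, wraps to 0 = a, carry into square.
Latitude square 8; +1 → 9.
The longitude characters are unchanged.

FN59qa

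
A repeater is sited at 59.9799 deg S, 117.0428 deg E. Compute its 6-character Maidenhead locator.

Shift to the Maidenhead origin (180°W, 90°S): lon 297.0428, lat 30.0201.
Field: 297.0428/20 → 14 → O, 30.0201/10 → 3 → D; chars OD.
Square: 17.0428/2 → 8, 0.0201/1 → 0; chars 80.
Subsquare: 1.0428/0.0833333 → 12 → m, 0.0201/0.0416667 → 0 → a; chars ma.

OD80ma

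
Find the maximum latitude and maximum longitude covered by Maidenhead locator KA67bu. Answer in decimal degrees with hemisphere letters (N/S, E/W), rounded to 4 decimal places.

Field K=10, A=0: +10·20° lon, +0·10° lat → SW at lon 20°, lat -90°.
Square 6, 7: +6·2° lon, +7·1° lat → SW at lon 32°, lat -83°.
Subsquare b=1, u=20: +1·0.0833333° lon, +20·0.0416667° lat → SW at lon 32.0833°, lat -82.1667°.
Cell spans 0.0833333° lon × 0.0416667° lat. NE corner is SW corner plus one full cell.
latitude 82.1250° S, longitude 32.1667° E.

82.1250° S, 32.1667° E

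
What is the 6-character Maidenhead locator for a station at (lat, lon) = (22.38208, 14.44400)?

Offset from 180°W / 90°S: lon 194.4440°, lat 112.3821°.
Field: lon ⌊194.4440/20⌋ = 9 → J; lat ⌊112.3821/10⌋ = 11 → L.
Square: lon ⌊14.4440/2⌋ = 7; lat ⌊2.3821/1⌋ = 2.
Subsquare: lon ⌊0.4440/0.0833333⌋ = 5 → f; lat ⌊0.3821/0.0416667⌋ = 9 → j.

JL72fj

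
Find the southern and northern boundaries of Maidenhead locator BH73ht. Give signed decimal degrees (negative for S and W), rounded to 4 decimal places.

-16.2083, -16.1667

Field B=1, H=7: +1·20° lon, +7·10° lat → SW at lon -160°, lat -20°.
Square 7, 3: +7·2° lon, +3·1° lat → SW at lon -146°, lat -17°.
Subsquare h=7, t=19: +7·0.0833333° lon, +19·0.0416667° lat → SW at lon -145.417°, lat -16.2083°.
Cell spans 0.0833333° lon × 0.0416667° lat.
south -16.2083, north -16.1667.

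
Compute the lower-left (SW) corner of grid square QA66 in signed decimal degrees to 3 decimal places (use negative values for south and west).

Field Q=16, A=0: +16·20° lon, +0·10° lat → SW at lon 140°, lat -90°.
Square 6, 6: +6·2° lon, +6·1° lat → SW at lon 152°, lat -84°.
latitude -84.000, longitude 152.000.

-84.000, 152.000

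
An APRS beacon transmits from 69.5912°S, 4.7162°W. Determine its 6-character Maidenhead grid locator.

Shift to the Maidenhead origin (180°W, 90°S): lon 175.2838, lat 20.4088.
Field: lon ⌊175.2838/20⌋ = 8 → I; lat ⌊20.4088/10⌋ = 2 → C.
Square: lon ⌊15.2838/2⌋ = 7; lat ⌊0.4088/1⌋ = 0.
Subsquare: lon ⌊1.2838/0.0833333⌋ = 15 → p; lat ⌊0.4088/0.0416667⌋ = 9 → j.

IC70pj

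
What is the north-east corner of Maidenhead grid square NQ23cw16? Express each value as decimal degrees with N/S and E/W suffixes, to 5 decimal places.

73.94583° N, 84.18333° E

Field N=13, Q=16: +13·20° lon, +16·10° lat → SW at lon 80°, lat 70°.
Square 2, 3: +2·2° lon, +3·1° lat → SW at lon 84°, lat 73°.
Subsquare c=2, w=22: +2·0.0833333° lon, +22·0.0416667° lat → SW at lon 84.1667°, lat 73.9167°.
Extended square 1, 6: +1·0.00833333° lon, +6·0.00416667° lat → SW at lon 84.175°, lat 73.9417°.
Cell spans 0.00833333° lon × 0.00416667° lat. NE corner is SW corner plus one full cell.
latitude 73.94583° N, longitude 84.18333° E.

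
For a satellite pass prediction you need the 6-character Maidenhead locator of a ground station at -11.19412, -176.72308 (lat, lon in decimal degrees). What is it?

AH18pt

Shift to the Maidenhead origin (180°W, 90°S): lon 3.2769, lat 78.8059.
Field (20°×10°, letters A–R): 3.2769/20 → 0 → A, 78.8059/10 → 7 → H; chars AH.
Square (2°×1°, digits 0–9): 3.2769/2 → 1, 8.8059/1 → 8; chars 18.
Subsquare (5′×2.5′, letters a–x): 1.2769/0.0833333 → 15 → p, 0.8059/0.0416667 → 19 → t; chars pt.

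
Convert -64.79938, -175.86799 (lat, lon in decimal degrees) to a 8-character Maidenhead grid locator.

AC25be58

Shift to the Maidenhead origin (180°W, 90°S): lon 4.13201, lat 25.20062.
Field: 4.13201/20 → 0 → A, 25.20062/10 → 2 → C; chars AC.
Square: 4.13201/2 → 2, 5.20062/1 → 5; chars 25.
Subsquare: 0.13201/0.0833333 → 1 → b, 0.20062/0.0416667 → 4 → e; chars be.
Extended square: 0.04868/0.00833333 → 5, 0.03395/0.00416667 → 8; chars 58.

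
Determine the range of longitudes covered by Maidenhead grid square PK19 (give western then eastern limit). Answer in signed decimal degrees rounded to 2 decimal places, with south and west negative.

122.00, 124.00

Field P=15, K=10: +15·20° lon, +10·10° lat → SW at lon 120°, lat 10°.
Square 1, 9: +1·2° lon, +9·1° lat → SW at lon 122°, lat 19°.
Cell spans 2° lon × 1° lat.
west 122.00, east 124.00.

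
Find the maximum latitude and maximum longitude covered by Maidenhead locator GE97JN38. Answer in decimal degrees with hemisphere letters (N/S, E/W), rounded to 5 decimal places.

Field G=6, E=4: +6·20° lon, +4·10° lat → SW at lon -60°, lat -50°.
Square 9, 7: +9·2° lon, +7·1° lat → SW at lon -42°, lat -43°.
Subsquare j=9, n=13: +9·0.0833333° lon, +13·0.0416667° lat → SW at lon -41.25°, lat -42.4583°.
Extended square 3, 8: +3·0.00833333° lon, +8·0.00416667° lat → SW at lon -41.225°, lat -42.425°.
Cell spans 0.00833333° lon × 0.00416667° lat. NE corner is SW corner plus one full cell.
latitude 42.42083° S, longitude 41.21667° W.

42.42083° S, 41.21667° W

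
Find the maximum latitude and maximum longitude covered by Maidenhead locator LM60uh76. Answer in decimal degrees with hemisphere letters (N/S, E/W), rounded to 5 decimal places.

Field L=11, M=12: +11·20° lon, +12·10° lat → SW at lon 40°, lat 30°.
Square 6, 0: +6·2° lon, +0·1° lat → SW at lon 52°, lat 30°.
Subsquare u=20, h=7: +20·0.0833333° lon, +7·0.0416667° lat → SW at lon 53.6667°, lat 30.2917°.
Extended square 7, 6: +7·0.00833333° lon, +6·0.00416667° lat → SW at lon 53.725°, lat 30.3167°.
Cell spans 0.00833333° lon × 0.00416667° lat. NE corner is SW corner plus one full cell.
latitude 30.32083° N, longitude 53.73333° E.

30.32083° N, 53.73333° E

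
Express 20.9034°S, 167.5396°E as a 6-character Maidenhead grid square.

RG39sc

Offset from 180°W / 90°S: lon 347.5396°, lat 69.0966°.
Field (20°×10°, letters A–R): 347.5396/20 → 17 → R, 69.0966/10 → 6 → G; chars RG.
Square (2°×1°, digits 0–9): 7.5396/2 → 3, 9.0966/1 → 9; chars 39.
Subsquare (5′×2.5′, letters a–x): 1.5396/0.0833333 → 18 → s, 0.0966/0.0416667 → 2 → c; chars sc.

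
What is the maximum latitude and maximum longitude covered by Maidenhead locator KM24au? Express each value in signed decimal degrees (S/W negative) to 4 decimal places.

34.8750, 24.0833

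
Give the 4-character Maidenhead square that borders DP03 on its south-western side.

CP92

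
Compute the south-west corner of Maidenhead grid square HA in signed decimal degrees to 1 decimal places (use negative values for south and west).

-90.0, -40.0

Field H=7, A=0: +7·20° lon, +0·10° lat → SW at lon -40°, lat -90°.
latitude -90.0, longitude -40.0.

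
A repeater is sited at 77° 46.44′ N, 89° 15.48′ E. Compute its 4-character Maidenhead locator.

NQ47

Add 180° to longitude and 90° to latitude: 269.26, 167.77.
Field: 269.26/20 → 13 → N, 167.77/10 → 16 → Q; chars NQ.
Square: 9.26/2 → 4, 7.77/1 → 7; chars 47.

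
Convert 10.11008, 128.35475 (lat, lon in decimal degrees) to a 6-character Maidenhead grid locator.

Shift to the Maidenhead origin (180°W, 90°S): lon 308.3547, lat 100.1101.
Field: 308.3547/20 → 15 → P, 100.1101/10 → 10 → K; chars PK.
Square: 8.3547/2 → 4, 0.1101/1 → 0; chars 40.
Subsquare: 0.3547/0.0833333 → 4 → e, 0.1101/0.0416667 → 2 → c; chars ec.

PK40ec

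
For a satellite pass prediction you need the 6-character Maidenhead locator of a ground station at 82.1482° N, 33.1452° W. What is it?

HR32kd

Shift to the Maidenhead origin (180°W, 90°S): lon 146.8548, lat 172.1482.
Field (20°×10°, letters A–R): 146.8548/20 → 7 → H, 172.1482/10 → 17 → R; chars HR.
Square (2°×1°, digits 0–9): 6.8548/2 → 3, 2.1482/1 → 2; chars 32.
Subsquare (5′×2.5′, letters a–x): 0.8548/0.0833333 → 10 → k, 0.1482/0.0416667 → 3 → d; chars kd.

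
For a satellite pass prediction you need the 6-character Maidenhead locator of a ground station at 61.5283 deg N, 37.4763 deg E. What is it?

Offset from 180°W / 90°S: lon 217.4763°, lat 151.5283°.
Field (20°×10°, letters A–R): lon ⌊217.4763/20⌋ = 10 → K; lat ⌊151.5283/10⌋ = 15 → P.
Square (2°×1°, digits 0–9): lon ⌊17.4763/2⌋ = 8; lat ⌊1.5283/1⌋ = 1.
Subsquare (5′×2.5′, letters a–x): lon ⌊1.4763/0.0833333⌋ = 17 → r; lat ⌊0.5283/0.0416667⌋ = 12 → m.

KP81rm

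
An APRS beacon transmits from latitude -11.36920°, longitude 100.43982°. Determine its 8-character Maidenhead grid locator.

OH08fp21

Add 180° to longitude and 90° to latitude: 280.43982, 78.63080.
Field: lon ⌊280.43982/20⌋ = 14 → O; lat ⌊78.63080/10⌋ = 7 → H.
Square: lon ⌊0.43982/2⌋ = 0; lat ⌊8.63080/1⌋ = 8.
Subsquare: lon ⌊0.43982/0.0833333⌋ = 5 → f; lat ⌊0.63080/0.0416667⌋ = 15 → p.
Extended square: lon ⌊0.02315/0.00833333⌋ = 2; lat ⌊0.00580/0.00416667⌋ = 1.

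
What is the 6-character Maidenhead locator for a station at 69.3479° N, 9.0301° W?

Offset from 180°W / 90°S: lon 170.9699°, lat 159.3479°.
Field: 170.9699/20 → 8 → I, 159.3479/10 → 15 → P; chars IP.
Square: 10.9699/2 → 5, 9.3479/1 → 9; chars 59.
Subsquare: 0.9699/0.0833333 → 11 → l, 0.3479/0.0416667 → 8 → i; chars li.

IP59li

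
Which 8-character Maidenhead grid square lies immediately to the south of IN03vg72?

IN03vg71

Latitude extended square 2; −1 → 1.
The longitude characters are unchanged.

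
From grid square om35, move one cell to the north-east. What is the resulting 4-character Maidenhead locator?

OM46

Longitude square 3; +1 → 4.
Latitude square 5; +1 → 6.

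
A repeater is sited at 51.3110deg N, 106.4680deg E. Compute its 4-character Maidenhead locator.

OO31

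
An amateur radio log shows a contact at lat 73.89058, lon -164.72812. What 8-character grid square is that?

AQ73pv23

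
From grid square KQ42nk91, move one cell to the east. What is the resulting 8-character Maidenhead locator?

Longitude extended square 9; +1 → 10, wraps to 0, carry into subsquare.
Longitude subsquare n = 13; +1 → 14 = o.
The latitude characters are unchanged.

KQ42ok01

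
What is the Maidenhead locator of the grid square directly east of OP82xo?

Longitude subsquare x = 23; +1 → 24, wraps to 0 = a, carry into square.
Longitude square 8; +1 → 9.
The latitude characters are unchanged.

OP92ao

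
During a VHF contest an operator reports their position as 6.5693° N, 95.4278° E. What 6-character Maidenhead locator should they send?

NJ76rn

Shift to the Maidenhead origin (180°W, 90°S): lon 275.4278, lat 96.5693.
Field: lon ⌊275.4278/20⌋ = 13 → N; lat ⌊96.5693/10⌋ = 9 → J.
Square: lon ⌊15.4278/2⌋ = 7; lat ⌊6.5693/1⌋ = 6.
Subsquare: lon ⌊1.4278/0.0833333⌋ = 17 → r; lat ⌊0.5693/0.0416667⌋ = 13 → n.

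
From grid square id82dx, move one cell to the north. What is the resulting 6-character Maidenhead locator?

Latitude subsquare x = 23; +1 → 24, wraps to 0 = a, carry into square.
Latitude square 2; +1 → 3.
The longitude characters are unchanged.

ID83da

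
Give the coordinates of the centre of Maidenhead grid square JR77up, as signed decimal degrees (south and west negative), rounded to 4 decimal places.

87.6458, 15.7083

Field J=9, R=17: +9·20° lon, +17·10° lat → SW at lon 0°, lat 80°.
Square 7, 7: +7·2° lon, +7·1° lat → SW at lon 14°, lat 87°.
Subsquare u=20, p=15: +20·0.0833333° lon, +15·0.0416667° lat → SW at lon 15.6667°, lat 87.625°.
Cell spans 0.0833333° lon × 0.0416667° lat. Centre is SW corner plus half of each.
latitude 87.6458, longitude 15.7083.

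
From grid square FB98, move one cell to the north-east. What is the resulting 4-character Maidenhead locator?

Longitude square 9; +1 → 10, wraps to 0, carry into field.
Longitude field F = 5; +1 → 6 = G.
Latitude square 8; +1 → 9.

GB09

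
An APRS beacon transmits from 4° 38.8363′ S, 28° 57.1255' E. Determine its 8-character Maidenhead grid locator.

KI45li44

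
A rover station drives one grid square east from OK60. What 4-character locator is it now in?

OK70

Longitude square 6; +1 → 7.
The latitude characters are unchanged.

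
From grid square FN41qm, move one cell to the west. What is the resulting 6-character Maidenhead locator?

FN41pm

Longitude subsquare q = 16; −1 → 15 = p.
The latitude characters are unchanged.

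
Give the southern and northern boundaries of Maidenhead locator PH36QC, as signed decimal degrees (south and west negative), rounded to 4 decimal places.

-13.9167, -13.8750

Field P=15, H=7: +15·20° lon, +7·10° lat → SW at lon 120°, lat -20°.
Square 3, 6: +3·2° lon, +6·1° lat → SW at lon 126°, lat -14°.
Subsquare q=16, c=2: +16·0.0833333° lon, +2·0.0416667° lat → SW at lon 127.333°, lat -13.9167°.
Cell spans 0.0833333° lon × 0.0416667° lat.
south -13.9167, north -13.8750.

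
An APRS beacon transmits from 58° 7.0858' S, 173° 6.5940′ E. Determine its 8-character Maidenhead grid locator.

RD61nv31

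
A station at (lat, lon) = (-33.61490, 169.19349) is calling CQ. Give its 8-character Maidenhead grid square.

RF46oj32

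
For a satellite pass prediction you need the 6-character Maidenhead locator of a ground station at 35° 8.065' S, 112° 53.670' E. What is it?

OF64ku

Shift to the Maidenhead origin (180°W, 90°S): lon 292.8945, lat 54.8656.
Field: lon ⌊292.8945/20⌋ = 14 → O; lat ⌊54.8656/10⌋ = 5 → F.
Square: lon ⌊12.8945/2⌋ = 6; lat ⌊4.8656/1⌋ = 4.
Subsquare: lon ⌊0.8945/0.0833333⌋ = 10 → k; lat ⌊0.8656/0.0416667⌋ = 20 → u.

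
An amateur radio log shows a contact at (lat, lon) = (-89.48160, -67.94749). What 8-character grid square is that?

FA60am64

Add 180° to longitude and 90° to latitude: 112.05251, 0.51840.
Field: lon ⌊112.05251/20⌋ = 5 → F; lat ⌊0.51840/10⌋ = 0 → A.
Square: lon ⌊12.05251/2⌋ = 6; lat ⌊0.51840/1⌋ = 0.
Subsquare: lon ⌊0.05251/0.0833333⌋ = 0 → a; lat ⌊0.51840/0.0416667⌋ = 12 → m.
Extended square: lon ⌊0.05251/0.00833333⌋ = 6; lat ⌊0.01840/0.00416667⌋ = 4.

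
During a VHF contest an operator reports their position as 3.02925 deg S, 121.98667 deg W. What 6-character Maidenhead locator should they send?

Offset from 180°W / 90°S: lon 58.0133°, lat 86.9707°.
Field (20°×10°, letters A–R): 58.0133/20 → 2 → C, 86.9707/10 → 8 → I; chars CI.
Square (2°×1°, digits 0–9): 18.0133/2 → 9, 6.9707/1 → 6; chars 96.
Subsquare (5′×2.5′, letters a–x): 0.0133/0.0833333 → 0 → a, 0.9707/0.0416667 → 23 → x; chars ax.

CI96ax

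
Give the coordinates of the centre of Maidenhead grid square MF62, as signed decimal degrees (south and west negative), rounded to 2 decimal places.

Field M=12, F=5: +12·20° lon, +5·10° lat → SW at lon 60°, lat -40°.
Square 6, 2: +6·2° lon, +2·1° lat → SW at lon 72°, lat -38°.
Cell spans 2° lon × 1° lat. Centre is SW corner plus half of each.
latitude -37.50, longitude 73.00.

-37.50, 73.00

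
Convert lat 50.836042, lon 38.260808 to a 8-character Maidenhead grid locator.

KO90du10

Add 180° to longitude and 90° to latitude: 218.26081, 140.83604.
Field: 218.26081/20 → 10 → K, 140.83604/10 → 14 → O; chars KO.
Square: 18.26081/2 → 9, 0.83604/1 → 0; chars 90.
Subsquare: 0.26081/0.0833333 → 3 → d, 0.83604/0.0416667 → 20 → u; chars du.
Extended square: 0.01081/0.00833333 → 1, 0.00271/0.00416667 → 0; chars 10.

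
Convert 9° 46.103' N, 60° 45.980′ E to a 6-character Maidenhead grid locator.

MJ09js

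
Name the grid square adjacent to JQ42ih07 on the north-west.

Longitude extended square 0; −1 → -1, wraps to 9, carry into subsquare.
Longitude subsquare i = 8; −1 → 7 = h.
Latitude extended square 7; +1 → 8.

JQ42hh98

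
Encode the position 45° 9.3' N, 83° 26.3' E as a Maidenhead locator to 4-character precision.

NN15

Add 180° to longitude and 90° to latitude: 263.44, 135.16.
Field: 263.44/20 → 13 → N, 135.16/10 → 13 → N; chars NN.
Square: 3.44/2 → 1, 5.16/1 → 5; chars 15.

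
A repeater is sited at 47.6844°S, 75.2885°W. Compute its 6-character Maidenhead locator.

FE22ih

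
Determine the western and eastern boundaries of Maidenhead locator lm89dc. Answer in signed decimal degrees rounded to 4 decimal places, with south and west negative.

56.2500, 56.3333

Field L=11, M=12: +11·20° lon, +12·10° lat → SW at lon 40°, lat 30°.
Square 8, 9: +8·2° lon, +9·1° lat → SW at lon 56°, lat 39°.
Subsquare d=3, c=2: +3·0.0833333° lon, +2·0.0416667° lat → SW at lon 56.25°, lat 39.0833°.
Cell spans 0.0833333° lon × 0.0416667° lat.
west 56.2500, east 56.3333.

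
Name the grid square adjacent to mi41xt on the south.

Latitude subsquare t = 19; −1 → 18 = s.
The longitude characters are unchanged.

MI41xs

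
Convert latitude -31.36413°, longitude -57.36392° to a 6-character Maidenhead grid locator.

GF18hp

Add 180° to longitude and 90° to latitude: 122.6361, 58.6359.
Field (20°×10°, letters A–R): lon ⌊122.6361/20⌋ = 6 → G; lat ⌊58.6359/10⌋ = 5 → F.
Square (2°×1°, digits 0–9): lon ⌊2.6361/2⌋ = 1; lat ⌊8.6359/1⌋ = 8.
Subsquare (5′×2.5′, letters a–x): lon ⌊0.6361/0.0833333⌋ = 7 → h; lat ⌊0.6359/0.0416667⌋ = 15 → p.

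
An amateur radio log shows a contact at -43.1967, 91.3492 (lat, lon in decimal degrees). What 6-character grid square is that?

NE56qt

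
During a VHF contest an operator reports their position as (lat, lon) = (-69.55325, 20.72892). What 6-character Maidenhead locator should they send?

Offset from 180°W / 90°S: lon 200.7289°, lat 20.4467°.
Field (20°×10°, letters A–R): lon ⌊200.7289/20⌋ = 10 → K; lat ⌊20.4467/10⌋ = 2 → C.
Square (2°×1°, digits 0–9): lon ⌊0.7289/2⌋ = 0; lat ⌊0.4467/1⌋ = 0.
Subsquare (5′×2.5′, letters a–x): lon ⌊0.7289/0.0833333⌋ = 8 → i; lat ⌊0.4467/0.0416667⌋ = 10 → k.

KC00ik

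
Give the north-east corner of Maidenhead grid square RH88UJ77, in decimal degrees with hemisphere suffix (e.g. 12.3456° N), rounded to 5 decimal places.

Field R=17, H=7: +17·20° lon, +7·10° lat → SW at lon 160°, lat -20°.
Square 8, 8: +8·2° lon, +8·1° lat → SW at lon 176°, lat -12°.
Subsquare u=20, j=9: +20·0.0833333° lon, +9·0.0416667° lat → SW at lon 177.667°, lat -11.625°.
Extended square 7, 7: +7·0.00833333° lon, +7·0.00416667° lat → SW at lon 177.725°, lat -11.5958°.
Cell spans 0.00833333° lon × 0.00416667° lat. NE corner is SW corner plus one full cell.
latitude 11.59167° S, longitude 177.73333° E.

11.59167° S, 177.73333° E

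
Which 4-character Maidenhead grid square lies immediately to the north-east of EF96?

FF07

Longitude square 9; +1 → 10, wraps to 0, carry into field.
Longitude field E = 4; +1 → 5 = F.
Latitude square 6; +1 → 7.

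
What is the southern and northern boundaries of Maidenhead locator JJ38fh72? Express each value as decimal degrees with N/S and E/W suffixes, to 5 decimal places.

Field J=9, J=9: +9·20° lon, +9·10° lat → SW at lon 0°, lat 0°.
Square 3, 8: +3·2° lon, +8·1° lat → SW at lon 6°, lat 8°.
Subsquare f=5, h=7: +5·0.0833333° lon, +7·0.0416667° lat → SW at lon 6.41667°, lat 8.29167°.
Extended square 7, 2: +7·0.00833333° lon, +2·0.00416667° lat → SW at lon 6.475°, lat 8.3°.
Cell spans 0.00833333° lon × 0.00416667° lat.
south 8.30000° N, north 8.30417° N.

8.30000° N, 8.30417° N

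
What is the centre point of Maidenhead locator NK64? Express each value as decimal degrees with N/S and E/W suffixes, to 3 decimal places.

14.500° N, 93.000° E

Field N=13, K=10: +13·20° lon, +10·10° lat → SW at lon 80°, lat 10°.
Square 6, 4: +6·2° lon, +4·1° lat → SW at lon 92°, lat 14°.
Cell spans 2° lon × 1° lat. Centre is SW corner plus half of each.
latitude 14.500° N, longitude 93.000° E.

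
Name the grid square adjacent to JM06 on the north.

Latitude square 6; +1 → 7.
The longitude characters are unchanged.

JM07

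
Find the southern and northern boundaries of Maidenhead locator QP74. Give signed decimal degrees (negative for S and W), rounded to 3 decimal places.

64.000, 65.000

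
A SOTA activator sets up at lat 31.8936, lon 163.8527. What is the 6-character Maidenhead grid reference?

RM11wv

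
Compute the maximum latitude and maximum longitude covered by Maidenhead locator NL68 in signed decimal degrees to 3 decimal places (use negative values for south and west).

Field N=13, L=11: +13·20° lon, +11·10° lat → SW at lon 80°, lat 20°.
Square 6, 8: +6·2° lon, +8·1° lat → SW at lon 92°, lat 28°.
Cell spans 2° lon × 1° lat. NE corner is SW corner plus one full cell.
latitude 29.000, longitude 94.000.

29.000, 94.000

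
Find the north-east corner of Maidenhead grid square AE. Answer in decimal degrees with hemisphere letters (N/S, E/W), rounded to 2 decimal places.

40.00° S, 160.00° W

Field A=0, E=4: +0·20° lon, +4·10° lat → SW at lon -180°, lat -50°.
Cell spans 20° lon × 10° lat. NE corner is SW corner plus one full cell.
latitude 40.00° S, longitude 160.00° W.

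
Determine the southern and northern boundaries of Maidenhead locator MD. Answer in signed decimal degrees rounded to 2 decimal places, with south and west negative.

-60.00, -50.00

Field M=12, D=3: +12·20° lon, +3·10° lat → SW at lon 60°, lat -60°.
Cell spans 20° lon × 10° lat.
south -60.00, north -50.00.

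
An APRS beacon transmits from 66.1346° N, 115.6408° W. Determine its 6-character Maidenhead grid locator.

Offset from 180°W / 90°S: lon 64.3592°, lat 156.1346°.
Field (20°×10°, letters A–R): 64.3592/20 → 3 → D, 156.1346/10 → 15 → P; chars DP.
Square (2°×1°, digits 0–9): 4.3592/2 → 2, 6.1346/1 → 6; chars 26.
Subsquare (5′×2.5′, letters a–x): 0.3592/0.0833333 → 4 → e, 0.1346/0.0416667 → 3 → d; chars ed.

DP26ed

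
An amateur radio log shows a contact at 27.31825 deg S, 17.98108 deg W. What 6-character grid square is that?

IG12aq

Shift to the Maidenhead origin (180°W, 90°S): lon 162.0189, lat 62.6818.
Field: lon ⌊162.0189/20⌋ = 8 → I; lat ⌊62.6818/10⌋ = 6 → G.
Square: lon ⌊2.0189/2⌋ = 1; lat ⌊2.6818/1⌋ = 2.
Subsquare: lon ⌊0.0189/0.0833333⌋ = 0 → a; lat ⌊0.6818/0.0416667⌋ = 16 → q.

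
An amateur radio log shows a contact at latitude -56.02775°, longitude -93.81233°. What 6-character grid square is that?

Shift to the Maidenhead origin (180°W, 90°S): lon 86.1877, lat 33.9723.
Field: 86.1877/20 → 4 → E, 33.9723/10 → 3 → D; chars ED.
Square: 6.1877/2 → 3, 3.9723/1 → 3; chars 33.
Subsquare: 0.1877/0.0833333 → 2 → c, 0.9723/0.0416667 → 23 → x; chars cx.

ED33cx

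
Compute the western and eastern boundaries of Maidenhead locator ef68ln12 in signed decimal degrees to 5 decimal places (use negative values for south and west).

-87.07500, -87.06667

Field E=4, F=5: +4·20° lon, +5·10° lat → SW at lon -100°, lat -40°.
Square 6, 8: +6·2° lon, +8·1° lat → SW at lon -88°, lat -32°.
Subsquare l=11, n=13: +11·0.0833333° lon, +13·0.0416667° lat → SW at lon -87.0833°, lat -31.4583°.
Extended square 1, 2: +1·0.00833333° lon, +2·0.00416667° lat → SW at lon -87.075°, lat -31.45°.
Cell spans 0.00833333° lon × 0.00416667° lat.
west -87.07500, east -87.06667.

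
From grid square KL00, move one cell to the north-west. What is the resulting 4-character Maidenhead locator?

JL91

Longitude square 0; −1 → -1, wraps to 9, carry into field.
Longitude field K = 10; −1 → 9 = J.
Latitude square 0; +1 → 1.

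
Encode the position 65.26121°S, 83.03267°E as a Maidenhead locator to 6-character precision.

NC14mr

Add 180° to longitude and 90° to latitude: 263.0327, 24.7388.
Field (20°×10°, letters A–R): 263.0327/20 → 13 → N, 24.7388/10 → 2 → C; chars NC.
Square (2°×1°, digits 0–9): 3.0327/2 → 1, 4.7388/1 → 4; chars 14.
Subsquare (5′×2.5′, letters a–x): 1.0327/0.0833333 → 12 → m, 0.7388/0.0416667 → 17 → r; chars mr.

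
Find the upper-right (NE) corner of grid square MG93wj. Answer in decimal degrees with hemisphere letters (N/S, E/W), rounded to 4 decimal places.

26.5833° S, 79.9167° E

Field M=12, G=6: +12·20° lon, +6·10° lat → SW at lon 60°, lat -30°.
Square 9, 3: +9·2° lon, +3·1° lat → SW at lon 78°, lat -27°.
Subsquare w=22, j=9: +22·0.0833333° lon, +9·0.0416667° lat → SW at lon 79.8333°, lat -26.625°.
Cell spans 0.0833333° lon × 0.0416667° lat. NE corner is SW corner plus one full cell.
latitude 26.5833° S, longitude 79.9167° E.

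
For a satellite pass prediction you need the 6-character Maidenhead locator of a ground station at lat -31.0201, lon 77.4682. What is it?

Shift to the Maidenhead origin (180°W, 90°S): lon 257.4682, lat 58.9799.
Field: lon ⌊257.4682/20⌋ = 12 → M; lat ⌊58.9799/10⌋ = 5 → F.
Square: lon ⌊17.4682/2⌋ = 8; lat ⌊8.9799/1⌋ = 8.
Subsquare: lon ⌊1.4682/0.0833333⌋ = 17 → r; lat ⌊0.9799/0.0416667⌋ = 23 → x.

MF88rx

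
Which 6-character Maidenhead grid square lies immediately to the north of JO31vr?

JO31vs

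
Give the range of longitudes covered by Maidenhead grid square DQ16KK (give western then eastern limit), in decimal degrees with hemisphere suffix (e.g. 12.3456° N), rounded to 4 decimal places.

Field D=3, Q=16: +3·20° lon, +16·10° lat → SW at lon -120°, lat 70°.
Square 1, 6: +1·2° lon, +6·1° lat → SW at lon -118°, lat 76°.
Subsquare k=10, k=10: +10·0.0833333° lon, +10·0.0416667° lat → SW at lon -117.167°, lat 76.4167°.
Cell spans 0.0833333° lon × 0.0416667° lat.
west 117.1667° W, east 117.0833° W.

117.1667° W, 117.0833° W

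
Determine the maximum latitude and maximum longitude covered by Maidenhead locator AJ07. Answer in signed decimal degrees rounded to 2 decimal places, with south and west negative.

8.00, -178.00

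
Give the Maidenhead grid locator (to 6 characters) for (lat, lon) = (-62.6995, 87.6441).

Shift to the Maidenhead origin (180°W, 90°S): lon 267.6441, lat 27.3005.
Field (20°×10°, letters A–R): lon ⌊267.6441/20⌋ = 13 → N; lat ⌊27.3005/10⌋ = 2 → C.
Square (2°×1°, digits 0–9): lon ⌊7.6441/2⌋ = 3; lat ⌊7.3005/1⌋ = 7.
Subsquare (5′×2.5′, letters a–x): lon ⌊1.6441/0.0833333⌋ = 19 → t; lat ⌊0.3005/0.0416667⌋ = 7 → h.

NC37th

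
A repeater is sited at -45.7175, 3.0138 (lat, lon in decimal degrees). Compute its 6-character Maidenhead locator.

JE14mg

Offset from 180°W / 90°S: lon 183.0138°, lat 44.2825°.
Field (20°×10°, letters A–R): lon ⌊183.0138/20⌋ = 9 → J; lat ⌊44.2825/10⌋ = 4 → E.
Square (2°×1°, digits 0–9): lon ⌊3.0138/2⌋ = 1; lat ⌊4.2825/1⌋ = 4.
Subsquare (5′×2.5′, letters a–x): lon ⌊1.0138/0.0833333⌋ = 12 → m; lat ⌊0.2825/0.0416667⌋ = 6 → g.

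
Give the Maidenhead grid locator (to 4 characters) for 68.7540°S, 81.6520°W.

EC91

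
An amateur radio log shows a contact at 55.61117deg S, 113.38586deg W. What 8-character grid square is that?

DD34hj33

Offset from 180°W / 90°S: lon 66.61414°, lat 34.38883°.
Field: 66.61414/20 → 3 → D, 34.38883/10 → 3 → D; chars DD.
Square: 6.61414/2 → 3, 4.38883/1 → 4; chars 34.
Subsquare: 0.61414/0.0833333 → 7 → h, 0.38883/0.0416667 → 9 → j; chars hj.
Extended square: 0.03081/0.00833333 → 3, 0.01383/0.00416667 → 3; chars 33.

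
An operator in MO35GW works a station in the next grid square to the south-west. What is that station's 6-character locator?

MO35fv

Longitude subsquare g = 6; −1 → 5 = f.
Latitude subsquare w = 22; −1 → 21 = v.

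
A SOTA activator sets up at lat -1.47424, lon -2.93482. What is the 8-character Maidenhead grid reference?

II88mm76

Add 180° to longitude and 90° to latitude: 177.06518, 88.52576.
Field: 177.06518/20 → 8 → I, 88.52576/10 → 8 → I; chars II.
Square: 17.06518/2 → 8, 8.52576/1 → 8; chars 88.
Subsquare: 1.06518/0.0833333 → 12 → m, 0.52576/0.0416667 → 12 → m; chars mm.
Extended square: 0.06518/0.00833333 → 7, 0.02576/0.00416667 → 6; chars 76.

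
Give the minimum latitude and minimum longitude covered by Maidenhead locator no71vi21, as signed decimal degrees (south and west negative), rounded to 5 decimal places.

Field N=13, O=14: +13·20° lon, +14·10° lat → SW at lon 80°, lat 50°.
Square 7, 1: +7·2° lon, +1·1° lat → SW at lon 94°, lat 51°.
Subsquare v=21, i=8: +21·0.0833333° lon, +8·0.0416667° lat → SW at lon 95.75°, lat 51.3333°.
Extended square 2, 1: +2·0.00833333° lon, +1·0.00416667° lat → SW at lon 95.7667°, lat 51.3375°.
latitude 51.33750, longitude 95.76667.

51.33750, 95.76667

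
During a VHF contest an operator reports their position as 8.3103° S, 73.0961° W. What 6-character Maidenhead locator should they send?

Offset from 180°W / 90°S: lon 106.9039°, lat 81.6897°.
Field (20°×10°, letters A–R): lon ⌊106.9039/20⌋ = 5 → F; lat ⌊81.6897/10⌋ = 8 → I.
Square (2°×1°, digits 0–9): lon ⌊6.9039/2⌋ = 3; lat ⌊1.6897/1⌋ = 1.
Subsquare (5′×2.5′, letters a–x): lon ⌊0.9039/0.0833333⌋ = 10 → k; lat ⌊0.6897/0.0416667⌋ = 16 → q.

FI31kq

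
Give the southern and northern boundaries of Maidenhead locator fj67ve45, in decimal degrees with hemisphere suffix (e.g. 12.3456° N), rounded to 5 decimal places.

Field F=5, J=9: +5·20° lon, +9·10° lat → SW at lon -80°, lat 0°.
Square 6, 7: +6·2° lon, +7·1° lat → SW at lon -68°, lat 7°.
Subsquare v=21, e=4: +21·0.0833333° lon, +4·0.0416667° lat → SW at lon -66.25°, lat 7.16667°.
Extended square 4, 5: +4·0.00833333° lon, +5·0.00416667° lat → SW at lon -66.2167°, lat 7.1875°.
Cell spans 0.00833333° lon × 0.00416667° lat.
south 7.18750° N, north 7.19167° N.

7.18750° N, 7.19167° N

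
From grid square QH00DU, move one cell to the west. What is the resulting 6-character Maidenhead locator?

QH00cu

Longitude subsquare d = 3; −1 → 2 = c.
The latitude characters are unchanged.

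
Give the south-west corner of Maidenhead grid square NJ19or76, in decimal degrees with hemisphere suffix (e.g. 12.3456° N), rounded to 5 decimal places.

9.73333° N, 83.22500° E

Field N=13, J=9: +13·20° lon, +9·10° lat → SW at lon 80°, lat 0°.
Square 1, 9: +1·2° lon, +9·1° lat → SW at lon 82°, lat 9°.
Subsquare o=14, r=17: +14·0.0833333° lon, +17·0.0416667° lat → SW at lon 83.1667°, lat 9.70833°.
Extended square 7, 6: +7·0.00833333° lon, +6·0.00416667° lat → SW at lon 83.225°, lat 9.73333°.
latitude 9.73333° N, longitude 83.22500° E.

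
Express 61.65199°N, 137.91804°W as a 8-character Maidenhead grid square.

Add 180° to longitude and 90° to latitude: 42.08196, 151.65199.
Field: 42.08196/20 → 2 → C, 151.65199/10 → 15 → P; chars CP.
Square: 2.08196/2 → 1, 1.65199/1 → 1; chars 11.
Subsquare: 0.08196/0.0833333 → 0 → a, 0.65199/0.0416667 → 15 → p; chars ap.
Extended square: 0.08196/0.00833333 → 9, 0.02699/0.00416667 → 6; chars 96.

CP11ap96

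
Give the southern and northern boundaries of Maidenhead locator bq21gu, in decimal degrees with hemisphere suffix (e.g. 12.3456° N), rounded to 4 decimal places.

71.8333° N, 71.8750° N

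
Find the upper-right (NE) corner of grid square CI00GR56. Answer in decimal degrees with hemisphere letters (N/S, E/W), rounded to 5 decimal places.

Field C=2, I=8: +2·20° lon, +8·10° lat → SW at lon -140°, lat -10°.
Square 0, 0: +0·2° lon, +0·1° lat → SW at lon -140°, lat -10°.
Subsquare g=6, r=17: +6·0.0833333° lon, +17·0.0416667° lat → SW at lon -139.5°, lat -9.29167°.
Extended square 5, 6: +5·0.00833333° lon, +6·0.00416667° lat → SW at lon -139.458°, lat -9.26667°.
Cell spans 0.00833333° lon × 0.00416667° lat. NE corner is SW corner plus one full cell.
latitude 9.26250° S, longitude 139.45000° W.

9.26250° S, 139.45000° W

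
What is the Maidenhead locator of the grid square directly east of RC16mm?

RC16nm

Longitude subsquare m = 12; +1 → 13 = n.
The latitude characters are unchanged.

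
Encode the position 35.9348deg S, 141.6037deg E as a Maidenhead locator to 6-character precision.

QF04tb

Add 180° to longitude and 90° to latitude: 321.6037, 54.0652.
Field: 321.6037/20 → 16 → Q, 54.0652/10 → 5 → F; chars QF.
Square: 1.6037/2 → 0, 4.0652/1 → 4; chars 04.
Subsquare: 1.6037/0.0833333 → 19 → t, 0.0652/0.0416667 → 1 → b; chars tb.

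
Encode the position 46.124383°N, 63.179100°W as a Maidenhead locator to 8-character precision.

Offset from 180°W / 90°S: lon 116.82090°, lat 136.12438°.
Field: 116.82090/20 → 5 → F, 136.12438/10 → 13 → N; chars FN.
Square: 16.82090/2 → 8, 6.12438/1 → 6; chars 86.
Subsquare: 0.82090/0.0833333 → 9 → j, 0.12438/0.0416667 → 2 → c; chars jc.
Extended square: 0.07090/0.00833333 → 8, 0.04105/0.00416667 → 9; chars 89.

FN86jc89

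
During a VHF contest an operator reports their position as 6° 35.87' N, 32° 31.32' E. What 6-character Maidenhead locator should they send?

KJ66go

Add 180° to longitude and 90° to latitude: 212.5220, 96.5978.
Field: lon ⌊212.5220/20⌋ = 10 → K; lat ⌊96.5978/10⌋ = 9 → J.
Square: lon ⌊12.5220/2⌋ = 6; lat ⌊6.5978/1⌋ = 6.
Subsquare: lon ⌊0.5220/0.0833333⌋ = 6 → g; lat ⌊0.5978/0.0416667⌋ = 14 → o.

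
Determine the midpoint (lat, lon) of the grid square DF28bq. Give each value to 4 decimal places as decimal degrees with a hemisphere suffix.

31.3125° S, 115.8750° W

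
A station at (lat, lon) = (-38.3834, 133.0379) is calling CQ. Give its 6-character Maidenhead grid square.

PF61mo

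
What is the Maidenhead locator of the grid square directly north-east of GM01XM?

GM11an

Longitude subsquare x = 23; +1 → 24, wraps to 0 = a, carry into square.
Longitude square 0; +1 → 1.
Latitude subsquare m = 12; +1 → 13 = n.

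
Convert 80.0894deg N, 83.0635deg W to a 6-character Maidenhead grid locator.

ER80lc

Shift to the Maidenhead origin (180°W, 90°S): lon 96.9365, lat 170.0894.
Field (20°×10°, letters A–R): 96.9365/20 → 4 → E, 170.0894/10 → 17 → R; chars ER.
Square (2°×1°, digits 0–9): 16.9365/2 → 8, 0.0894/1 → 0; chars 80.
Subsquare (5′×2.5′, letters a–x): 0.9365/0.0833333 → 11 → l, 0.0894/0.0416667 → 2 → c; chars lc.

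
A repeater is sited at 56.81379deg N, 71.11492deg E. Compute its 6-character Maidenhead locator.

MO56nt

Offset from 180°W / 90°S: lon 251.1149°, lat 146.8138°.
Field: 251.1149/20 → 12 → M, 146.8138/10 → 14 → O; chars MO.
Square: 11.1149/2 → 5, 6.8138/1 → 6; chars 56.
Subsquare: 1.1149/0.0833333 → 13 → n, 0.8138/0.0416667 → 19 → t; chars nt.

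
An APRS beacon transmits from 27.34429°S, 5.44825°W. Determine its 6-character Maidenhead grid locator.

Add 180° to longitude and 90° to latitude: 174.5517, 62.6557.
Field: lon ⌊174.5517/20⌋ = 8 → I; lat ⌊62.6557/10⌋ = 6 → G.
Square: lon ⌊14.5517/2⌋ = 7; lat ⌊2.6557/1⌋ = 2.
Subsquare: lon ⌊0.5517/0.0833333⌋ = 6 → g; lat ⌊0.6557/0.0416667⌋ = 15 → p.

IG72gp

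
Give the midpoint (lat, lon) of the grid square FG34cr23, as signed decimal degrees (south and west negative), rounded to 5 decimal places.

-25.27708, -73.81250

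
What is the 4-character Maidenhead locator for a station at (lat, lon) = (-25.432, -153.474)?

Add 180° to longitude and 90° to latitude: 26.53, 64.57.
Field: lon ⌊26.53/20⌋ = 1 → B; lat ⌊64.57/10⌋ = 6 → G.
Square: lon ⌊6.53/2⌋ = 3; lat ⌊4.57/1⌋ = 4.

BG34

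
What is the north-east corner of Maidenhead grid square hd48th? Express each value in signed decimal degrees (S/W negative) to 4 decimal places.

Field H=7, D=3: +7·20° lon, +3·10° lat → SW at lon -40°, lat -60°.
Square 4, 8: +4·2° lon, +8·1° lat → SW at lon -32°, lat -52°.
Subsquare t=19, h=7: +19·0.0833333° lon, +7·0.0416667° lat → SW at lon -30.4167°, lat -51.7083°.
Cell spans 0.0833333° lon × 0.0416667° lat. NE corner is SW corner plus one full cell.
latitude -51.6667, longitude -30.3333.

-51.6667, -30.3333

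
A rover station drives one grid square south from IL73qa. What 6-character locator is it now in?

Latitude subsquare a = 0; −1 → -1, wraps to 23 = x, carry into square.
Latitude square 3; −1 → 2.
The longitude characters are unchanged.

IL72qx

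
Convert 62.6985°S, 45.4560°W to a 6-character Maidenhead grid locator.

Shift to the Maidenhead origin (180°W, 90°S): lon 134.5440, lat 27.3015.
Field: 134.5440/20 → 6 → G, 27.3015/10 → 2 → C; chars GC.
Square: 14.5440/2 → 7, 7.3015/1 → 7; chars 77.
Subsquare: 0.5440/0.0833333 → 6 → g, 0.3015/0.0416667 → 7 → h; chars gh.

GC77gh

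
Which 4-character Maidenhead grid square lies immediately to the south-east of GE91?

Longitude square 9; +1 → 10, wraps to 0, carry into field.
Longitude field G = 6; +1 → 7 = H.
Latitude square 1; −1 → 0.

HE00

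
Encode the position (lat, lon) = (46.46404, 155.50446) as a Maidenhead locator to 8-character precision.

QN76sl01

Shift to the Maidenhead origin (180°W, 90°S): lon 335.50446, lat 136.46404.
Field: lon ⌊335.50446/20⌋ = 16 → Q; lat ⌊136.46404/10⌋ = 13 → N.
Square: lon ⌊15.50446/2⌋ = 7; lat ⌊6.46404/1⌋ = 6.
Subsquare: lon ⌊1.50446/0.0833333⌋ = 18 → s; lat ⌊0.46404/0.0416667⌋ = 11 → l.
Extended square: lon ⌊0.00446/0.00833333⌋ = 0; lat ⌊0.00571/0.00416667⌋ = 1.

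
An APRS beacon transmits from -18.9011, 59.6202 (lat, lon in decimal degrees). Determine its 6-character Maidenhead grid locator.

LH91tc

Offset from 180°W / 90°S: lon 239.6202°, lat 71.0989°.
Field (20°×10°, letters A–R): 239.6202/20 → 11 → L, 71.0989/10 → 7 → H; chars LH.
Square (2°×1°, digits 0–9): 19.6202/2 → 9, 1.0989/1 → 1; chars 91.
Subsquare (5′×2.5′, letters a–x): 1.6202/0.0833333 → 19 → t, 0.0989/0.0416667 → 2 → c; chars tc.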